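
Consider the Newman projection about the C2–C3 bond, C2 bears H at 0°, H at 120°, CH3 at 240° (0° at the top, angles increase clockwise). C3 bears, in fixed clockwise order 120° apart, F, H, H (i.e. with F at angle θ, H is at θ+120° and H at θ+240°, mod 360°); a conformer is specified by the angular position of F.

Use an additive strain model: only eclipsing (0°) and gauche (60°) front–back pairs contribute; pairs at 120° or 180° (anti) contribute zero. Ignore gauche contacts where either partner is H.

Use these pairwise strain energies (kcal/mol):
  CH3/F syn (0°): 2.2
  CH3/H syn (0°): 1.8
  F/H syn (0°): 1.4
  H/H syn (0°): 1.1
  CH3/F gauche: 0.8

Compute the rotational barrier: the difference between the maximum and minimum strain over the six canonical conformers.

4.4 kcal/mol

F at 0° (eclipsed): H–F eclipsed, H–H eclipsed, CH3–H eclipsed; 1.4 + 1.1 + 1.8 = 4.3 kcal/mol.
F at 60° (staggered): no non-H gauche contacts → 0.0 kcal/mol.
F at 120° (eclipsed): H–H eclipsed, H–F eclipsed, CH3–H eclipsed; 1.1 + 1.4 + 1.8 = 4.3 kcal/mol.
F at 180° (staggered): CH3–F gauche; 0.8 = 0.8 kcal/mol.
F at 240° (eclipsed): H–H eclipsed, H–H eclipsed, CH3–F eclipsed; 1.1 + 1.1 + 2.2 = 4.4 kcal/mol.
F at 300° (staggered): CH3–F gauche; 0.8 = 0.8 kcal/mol.
Max at 240° (4.4 kcal/mol), min at 60° (0.0 kcal/mol); barrier = 4.4 kcal/mol.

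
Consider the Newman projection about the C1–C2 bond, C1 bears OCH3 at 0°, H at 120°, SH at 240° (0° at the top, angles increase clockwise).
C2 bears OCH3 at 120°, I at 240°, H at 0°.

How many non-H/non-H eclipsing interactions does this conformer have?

Non-H eclipsing pairs: SH(240°)/I(240°) — 1 interaction.

1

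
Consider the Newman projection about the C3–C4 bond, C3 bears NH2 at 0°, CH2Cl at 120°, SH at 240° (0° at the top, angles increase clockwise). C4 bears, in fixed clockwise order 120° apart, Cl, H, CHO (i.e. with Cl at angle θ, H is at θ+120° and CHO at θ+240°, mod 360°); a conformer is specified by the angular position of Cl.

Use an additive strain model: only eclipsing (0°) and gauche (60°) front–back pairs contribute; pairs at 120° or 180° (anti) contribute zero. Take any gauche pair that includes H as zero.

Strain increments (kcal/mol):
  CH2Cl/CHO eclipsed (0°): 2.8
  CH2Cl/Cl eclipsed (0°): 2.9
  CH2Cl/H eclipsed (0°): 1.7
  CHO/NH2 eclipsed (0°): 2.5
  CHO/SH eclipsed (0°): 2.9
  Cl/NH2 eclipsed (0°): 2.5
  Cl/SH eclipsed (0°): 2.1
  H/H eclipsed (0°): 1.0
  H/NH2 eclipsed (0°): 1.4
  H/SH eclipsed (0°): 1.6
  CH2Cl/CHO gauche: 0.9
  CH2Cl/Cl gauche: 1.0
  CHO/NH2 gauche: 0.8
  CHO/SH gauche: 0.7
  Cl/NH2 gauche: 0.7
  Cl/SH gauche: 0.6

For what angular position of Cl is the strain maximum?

Cl at 0° (eclipsed): NH2–Cl eclipsed, CH2Cl–H eclipsed, SH–CHO eclipsed; 2.5 + 1.7 + 2.9 = 7.1 kcal/mol.
Cl at 60° (staggered): NH2–Cl gauche, NH2–CHO gauche, CH2Cl–Cl gauche, SH–CHO gauche; 0.7 + 0.8 + 1.0 + 0.7 = 3.2 kcal/mol.
Cl at 120° (eclipsed): NH2–CHO eclipsed, CH2Cl–Cl eclipsed, SH–H eclipsed; 2.5 + 2.9 + 1.6 = 7.0 kcal/mol.
Cl at 180° (staggered): NH2–CHO gauche, CH2Cl–Cl gauche, CH2Cl–CHO gauche, SH–Cl gauche; 0.8 + 1.0 + 0.9 + 0.6 = 3.3 kcal/mol.
Cl at 240° (eclipsed): NH2–H eclipsed, CH2Cl–CHO eclipsed, SH–Cl eclipsed; 1.4 + 2.8 + 2.1 = 6.3 kcal/mol.
Cl at 300° (staggered): NH2–Cl gauche, CH2Cl–CHO gauche, SH–Cl gauche, SH–CHO gauche; 0.7 + 0.9 + 0.6 + 0.7 = 2.9 kcal/mol.
The maximum (7.1 kcal/mol) occurs with Cl at 0°.

0°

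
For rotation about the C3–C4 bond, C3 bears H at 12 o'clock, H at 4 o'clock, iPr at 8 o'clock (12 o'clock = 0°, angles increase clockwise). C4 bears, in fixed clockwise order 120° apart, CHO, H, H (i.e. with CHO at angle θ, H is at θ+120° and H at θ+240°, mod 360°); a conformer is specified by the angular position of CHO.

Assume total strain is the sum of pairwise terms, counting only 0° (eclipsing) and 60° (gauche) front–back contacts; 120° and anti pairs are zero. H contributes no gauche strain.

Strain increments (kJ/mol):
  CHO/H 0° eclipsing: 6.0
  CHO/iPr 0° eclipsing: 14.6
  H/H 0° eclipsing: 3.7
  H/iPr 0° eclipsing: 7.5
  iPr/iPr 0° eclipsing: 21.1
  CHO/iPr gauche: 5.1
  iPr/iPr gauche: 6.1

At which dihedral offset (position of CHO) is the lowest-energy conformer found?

60°

CHO at 0° (eclipsed): H–CHO eclipsed, H–H eclipsed, iPr–H eclipsed; 6.0 + 3.7 + 7.5 = 17.2 kJ/mol.
CHO at 60° (staggered): no non-H gauche contacts → 0.0 kJ/mol.
CHO at 120° (eclipsed): H–H eclipsed, H–CHO eclipsed, iPr–H eclipsed; 3.7 + 6.0 + 7.5 = 17.2 kJ/mol.
CHO at 180° (staggered): iPr–CHO gauche; 5.1 = 5.1 kJ/mol.
CHO at 240° (eclipsed): H–H eclipsed, H–H eclipsed, iPr–CHO eclipsed; 3.7 + 3.7 + 14.6 = 22.0 kJ/mol.
CHO at 300° (staggered): iPr–CHO gauche; 5.1 = 5.1 kJ/mol.
The minimum (0.0 kJ/mol) occurs with CHO at 60°.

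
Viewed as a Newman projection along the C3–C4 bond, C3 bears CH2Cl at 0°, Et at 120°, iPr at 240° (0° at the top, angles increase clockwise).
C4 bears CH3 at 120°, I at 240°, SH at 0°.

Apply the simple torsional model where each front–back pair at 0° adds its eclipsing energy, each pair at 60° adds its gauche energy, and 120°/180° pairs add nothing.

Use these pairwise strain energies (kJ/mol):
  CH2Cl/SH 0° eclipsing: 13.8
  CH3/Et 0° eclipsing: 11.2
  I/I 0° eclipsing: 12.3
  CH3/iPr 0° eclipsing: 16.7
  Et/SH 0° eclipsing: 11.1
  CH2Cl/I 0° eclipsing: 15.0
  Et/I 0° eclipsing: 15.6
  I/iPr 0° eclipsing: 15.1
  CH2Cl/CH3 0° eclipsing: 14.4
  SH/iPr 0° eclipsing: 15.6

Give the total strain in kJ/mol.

This conformer (eclipsed): CH2Cl(0°)/SH(0°) eclipsed 13.8; Et(120°)/CH3(120°) eclipsed 11.2; iPr(240°)/I(240°) eclipsed 15.1 → 40.1 kJ/mol.

40.1 kJ/mol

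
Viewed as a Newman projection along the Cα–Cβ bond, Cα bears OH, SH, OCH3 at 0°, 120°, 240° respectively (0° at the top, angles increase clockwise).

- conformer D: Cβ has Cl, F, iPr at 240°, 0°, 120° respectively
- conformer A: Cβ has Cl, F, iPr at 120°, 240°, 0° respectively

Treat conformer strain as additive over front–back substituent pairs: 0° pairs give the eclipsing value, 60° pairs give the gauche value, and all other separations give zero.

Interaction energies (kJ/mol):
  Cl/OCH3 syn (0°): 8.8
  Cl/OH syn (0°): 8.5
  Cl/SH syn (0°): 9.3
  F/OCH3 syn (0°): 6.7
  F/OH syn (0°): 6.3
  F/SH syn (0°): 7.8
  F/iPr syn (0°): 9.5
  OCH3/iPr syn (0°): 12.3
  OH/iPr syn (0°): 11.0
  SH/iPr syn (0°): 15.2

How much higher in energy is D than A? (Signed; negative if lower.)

D (eclipsed): OH–F eclipsed, SH–iPr eclipsed, OCH3–Cl eclipsed; 6.3 + 15.2 + 8.8 = 30.3 kJ/mol.
A (eclipsed): OH–iPr eclipsed, SH–Cl eclipsed, OCH3–F eclipsed; 11.0 + 9.3 + 6.7 = 27.0 kJ/mol.
E(D) − E(A) = 30.3 − 27.0 = +3.3 kJ/mol.

+3.3 kJ/mol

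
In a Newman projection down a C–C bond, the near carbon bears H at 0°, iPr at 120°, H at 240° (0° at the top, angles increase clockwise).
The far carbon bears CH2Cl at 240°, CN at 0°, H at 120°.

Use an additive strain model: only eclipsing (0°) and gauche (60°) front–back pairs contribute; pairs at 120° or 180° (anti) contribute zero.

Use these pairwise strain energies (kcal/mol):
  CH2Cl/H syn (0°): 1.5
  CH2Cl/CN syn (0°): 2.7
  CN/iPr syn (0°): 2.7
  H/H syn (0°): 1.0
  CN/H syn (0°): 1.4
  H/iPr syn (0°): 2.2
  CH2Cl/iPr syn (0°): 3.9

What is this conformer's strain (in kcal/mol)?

5.1 kcal/mol

This conformer is eclipsed. H at 0° is eclipsed with CN at 0° (1.4); iPr at 120° is eclipsed with H at 120° (2.2); H at 240° is eclipsed with CH2Cl at 240° (1.5). Total 5.1 kcal/mol.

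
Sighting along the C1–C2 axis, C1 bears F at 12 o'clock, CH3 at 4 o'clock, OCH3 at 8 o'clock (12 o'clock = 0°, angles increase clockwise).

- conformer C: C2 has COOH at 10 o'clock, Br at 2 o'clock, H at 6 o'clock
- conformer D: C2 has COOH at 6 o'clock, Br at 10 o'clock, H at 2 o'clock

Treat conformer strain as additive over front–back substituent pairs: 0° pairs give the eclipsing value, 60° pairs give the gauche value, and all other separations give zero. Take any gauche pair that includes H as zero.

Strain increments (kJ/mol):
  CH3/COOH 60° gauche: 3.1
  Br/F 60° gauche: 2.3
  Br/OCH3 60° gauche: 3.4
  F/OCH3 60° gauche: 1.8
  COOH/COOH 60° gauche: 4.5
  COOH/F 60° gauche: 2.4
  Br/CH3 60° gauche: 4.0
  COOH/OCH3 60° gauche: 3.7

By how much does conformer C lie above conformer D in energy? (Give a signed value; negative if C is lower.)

-0.1 kJ/mol

C (staggered): F–COOH gauche, F–Br gauche, CH3–Br gauche, OCH3–COOH gauche; 2.4 + 2.3 + 4.0 + 3.7 = 12.4 kJ/mol.
D (staggered): F–Br gauche, CH3–COOH gauche, OCH3–COOH gauche, OCH3–Br gauche; 2.3 + 3.1 + 3.7 + 3.4 = 12.5 kJ/mol.
E(C) − E(D) = 12.4 − 12.5 = -0.1 kJ/mol.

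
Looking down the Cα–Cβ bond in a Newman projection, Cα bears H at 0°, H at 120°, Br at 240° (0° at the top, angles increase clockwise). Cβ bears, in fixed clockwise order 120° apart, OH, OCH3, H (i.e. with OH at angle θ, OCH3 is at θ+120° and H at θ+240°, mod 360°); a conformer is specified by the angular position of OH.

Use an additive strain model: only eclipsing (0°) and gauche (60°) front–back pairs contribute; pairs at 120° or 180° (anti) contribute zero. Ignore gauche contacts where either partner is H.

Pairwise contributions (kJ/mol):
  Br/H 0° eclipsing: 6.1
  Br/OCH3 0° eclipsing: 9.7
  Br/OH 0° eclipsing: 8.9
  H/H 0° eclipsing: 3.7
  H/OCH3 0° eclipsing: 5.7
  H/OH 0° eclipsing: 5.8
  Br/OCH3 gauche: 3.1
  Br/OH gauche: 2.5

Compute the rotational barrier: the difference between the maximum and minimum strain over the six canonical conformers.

OH at 0° (eclipsed): H–OH eclipsed, H–OCH3 eclipsed, Br–H eclipsed; 5.8 + 5.7 + 6.1 = 17.6 kJ/mol.
OH at 60° (staggered): Br–OCH3 gauche; 3.1 = 3.1 kJ/mol.
OH at 120° (eclipsed): H–H eclipsed, H–OH eclipsed, Br–OCH3 eclipsed; 3.7 + 5.8 + 9.7 = 19.2 kJ/mol.
OH at 180° (staggered): Br–OH gauche, Br–OCH3 gauche; 2.5 + 3.1 = 5.6 kJ/mol.
OH at 240° (eclipsed): H–OCH3 eclipsed, H–H eclipsed, Br–OH eclipsed; 5.7 + 3.7 + 8.9 = 18.3 kJ/mol.
OH at 300° (staggered): Br–OH gauche; 2.5 = 2.5 kJ/mol.
Max at 120° (19.2 kJ/mol), min at 300° (2.5 kJ/mol); barrier = 16.7 kJ/mol.

16.7 kJ/mol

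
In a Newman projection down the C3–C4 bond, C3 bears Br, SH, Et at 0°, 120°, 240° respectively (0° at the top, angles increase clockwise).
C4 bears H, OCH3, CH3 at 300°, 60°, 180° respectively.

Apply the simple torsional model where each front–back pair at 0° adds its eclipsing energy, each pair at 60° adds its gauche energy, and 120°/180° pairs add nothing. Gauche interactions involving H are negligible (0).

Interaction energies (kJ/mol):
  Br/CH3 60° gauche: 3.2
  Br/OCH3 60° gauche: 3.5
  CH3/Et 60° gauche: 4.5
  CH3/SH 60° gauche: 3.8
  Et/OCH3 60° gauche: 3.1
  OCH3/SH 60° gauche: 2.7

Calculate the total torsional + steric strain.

14.5 kJ/mol

This conformer (staggered): Br(0°)/OCH3(60°) gauche 3.5; SH(120°)/OCH3(60°) gauche 2.7; SH(120°)/CH3(180°) gauche 3.8; Et(240°)/CH3(180°) gauche 4.5 → 14.5 kJ/mol.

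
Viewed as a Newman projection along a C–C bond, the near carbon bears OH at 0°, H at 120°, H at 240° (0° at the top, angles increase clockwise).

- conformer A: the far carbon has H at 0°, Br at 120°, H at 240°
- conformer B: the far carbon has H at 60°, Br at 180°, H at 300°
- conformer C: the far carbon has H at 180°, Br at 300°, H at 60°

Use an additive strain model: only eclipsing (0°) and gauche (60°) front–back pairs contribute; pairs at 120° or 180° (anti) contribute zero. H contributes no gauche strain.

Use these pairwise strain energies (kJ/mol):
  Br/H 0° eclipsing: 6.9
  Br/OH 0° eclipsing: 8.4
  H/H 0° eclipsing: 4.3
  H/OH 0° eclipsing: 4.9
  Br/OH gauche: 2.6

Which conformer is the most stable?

A (eclipsed): OH–H eclipsed, H–Br eclipsed, H–H eclipsed; 4.9 + 6.9 + 4.3 = 16.1 kJ/mol.
B (staggered): no non-H gauche contacts → 0.0 kJ/mol.
C (staggered): OH–Br gauche; 2.6 = 2.6 kJ/mol.
B has the lowest total (0.0 kJ/mol).

B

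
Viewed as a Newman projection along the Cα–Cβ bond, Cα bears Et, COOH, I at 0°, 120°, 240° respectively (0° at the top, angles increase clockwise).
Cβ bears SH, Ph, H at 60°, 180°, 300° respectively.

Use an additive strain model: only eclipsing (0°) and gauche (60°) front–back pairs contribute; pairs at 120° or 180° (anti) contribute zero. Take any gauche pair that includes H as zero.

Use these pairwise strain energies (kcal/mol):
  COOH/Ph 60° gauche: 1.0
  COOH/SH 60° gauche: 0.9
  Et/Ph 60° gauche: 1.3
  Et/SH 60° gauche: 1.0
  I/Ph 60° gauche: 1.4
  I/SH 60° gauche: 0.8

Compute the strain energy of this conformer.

4.3 kcal/mol

This conformer (staggered): Et(0°)/SH(60°) gauche 1.0; COOH(120°)/SH(60°) gauche 0.9; COOH(120°)/Ph(180°) gauche 1.0; I(240°)/Ph(180°) gauche 1.4 → 4.3 kcal/mol.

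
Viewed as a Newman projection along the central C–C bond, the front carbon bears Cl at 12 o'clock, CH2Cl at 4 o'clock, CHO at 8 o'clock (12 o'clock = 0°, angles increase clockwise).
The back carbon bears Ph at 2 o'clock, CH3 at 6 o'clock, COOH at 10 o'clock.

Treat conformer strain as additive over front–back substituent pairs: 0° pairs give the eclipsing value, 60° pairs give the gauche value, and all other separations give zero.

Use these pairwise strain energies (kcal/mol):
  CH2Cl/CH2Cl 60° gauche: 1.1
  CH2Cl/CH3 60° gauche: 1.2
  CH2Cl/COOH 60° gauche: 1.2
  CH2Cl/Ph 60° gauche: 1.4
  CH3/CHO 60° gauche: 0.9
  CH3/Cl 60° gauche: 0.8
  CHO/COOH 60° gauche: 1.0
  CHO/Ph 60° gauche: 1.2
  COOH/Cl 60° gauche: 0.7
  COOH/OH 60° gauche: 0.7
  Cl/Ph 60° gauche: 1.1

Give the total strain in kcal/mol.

This conformer (staggered): Cl–Ph gauche, Cl–COOH gauche, CH2Cl–Ph gauche, CH2Cl–CH3 gauche, CHO–CH3 gauche, CHO–COOH gauche; 1.1 + 0.7 + 1.4 + 1.2 + 0.9 + 1.0 = 6.3 kcal/mol.

6.3 kcal/mol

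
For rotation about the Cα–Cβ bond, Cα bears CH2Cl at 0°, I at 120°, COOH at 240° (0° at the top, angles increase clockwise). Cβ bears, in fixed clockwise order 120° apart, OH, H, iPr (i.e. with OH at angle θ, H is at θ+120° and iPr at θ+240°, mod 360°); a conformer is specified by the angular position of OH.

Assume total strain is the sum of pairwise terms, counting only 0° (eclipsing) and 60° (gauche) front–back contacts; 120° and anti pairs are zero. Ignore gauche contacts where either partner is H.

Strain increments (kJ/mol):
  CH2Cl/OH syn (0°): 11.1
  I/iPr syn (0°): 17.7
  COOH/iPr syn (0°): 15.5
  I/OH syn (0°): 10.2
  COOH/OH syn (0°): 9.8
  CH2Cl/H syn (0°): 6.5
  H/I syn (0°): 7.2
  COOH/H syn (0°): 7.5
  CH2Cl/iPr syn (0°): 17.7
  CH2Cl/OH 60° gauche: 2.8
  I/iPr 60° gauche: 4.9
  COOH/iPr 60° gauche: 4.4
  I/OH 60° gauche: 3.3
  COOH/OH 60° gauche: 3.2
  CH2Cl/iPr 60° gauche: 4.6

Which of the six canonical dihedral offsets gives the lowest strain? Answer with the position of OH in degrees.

60°

OH at 0° (eclipsed): CH2Cl(0°)/OH(0°) eclipsed 11.1; I(120°)/H(120°) eclipsed 7.2; COOH(240°)/iPr(240°) eclipsed 15.5 → 33.8 kJ/mol.
OH at 60° (staggered): CH2Cl(0°)/OH(60°) gauche 2.8; CH2Cl(0°)/iPr(300°) gauche 4.6; I(120°)/OH(60°) gauche 3.3; COOH(240°)/iPr(300°) gauche 4.4 → 15.1 kJ/mol.
OH at 120° (eclipsed): CH2Cl(0°)/iPr(0°) eclipsed 17.7; I(120°)/OH(120°) eclipsed 10.2; COOH(240°)/H(240°) eclipsed 7.5 → 35.4 kJ/mol.
OH at 180° (staggered): CH2Cl(0°)/iPr(60°) gauche 4.6; I(120°)/OH(180°) gauche 3.3; I(120°)/iPr(60°) gauche 4.9; COOH(240°)/OH(180°) gauche 3.2 → 16.0 kJ/mol.
OH at 240° (eclipsed): CH2Cl(0°)/H(0°) eclipsed 6.5; I(120°)/iPr(120°) eclipsed 17.7; COOH(240°)/OH(240°) eclipsed 9.8 → 34.0 kJ/mol.
OH at 300° (staggered): CH2Cl(0°)/OH(300°) gauche 2.8; I(120°)/iPr(180°) gauche 4.9; COOH(240°)/OH(300°) gauche 3.2; COOH(240°)/iPr(180°) gauche 4.4 → 15.3 kJ/mol.
The minimum (15.1 kJ/mol) occurs with OH at 60°.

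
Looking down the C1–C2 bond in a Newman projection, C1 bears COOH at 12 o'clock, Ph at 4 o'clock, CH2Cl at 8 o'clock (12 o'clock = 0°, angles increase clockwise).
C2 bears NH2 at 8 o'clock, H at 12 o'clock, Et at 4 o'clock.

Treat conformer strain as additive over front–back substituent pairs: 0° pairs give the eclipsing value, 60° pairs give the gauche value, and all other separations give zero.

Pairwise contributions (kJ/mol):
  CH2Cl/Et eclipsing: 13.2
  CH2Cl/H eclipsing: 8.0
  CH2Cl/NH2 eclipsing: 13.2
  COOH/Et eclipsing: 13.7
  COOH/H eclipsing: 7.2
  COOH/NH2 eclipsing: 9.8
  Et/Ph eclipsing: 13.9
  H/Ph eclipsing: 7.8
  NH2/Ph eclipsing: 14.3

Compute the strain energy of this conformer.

34.3 kJ/mol

This conformer is eclipsed. COOH at 0° is eclipsed with H at 0° (7.2); Ph at 120° is eclipsed with Et at 120° (13.9); CH2Cl at 240° is eclipsed with NH2 at 240° (13.2). Total 34.3 kJ/mol.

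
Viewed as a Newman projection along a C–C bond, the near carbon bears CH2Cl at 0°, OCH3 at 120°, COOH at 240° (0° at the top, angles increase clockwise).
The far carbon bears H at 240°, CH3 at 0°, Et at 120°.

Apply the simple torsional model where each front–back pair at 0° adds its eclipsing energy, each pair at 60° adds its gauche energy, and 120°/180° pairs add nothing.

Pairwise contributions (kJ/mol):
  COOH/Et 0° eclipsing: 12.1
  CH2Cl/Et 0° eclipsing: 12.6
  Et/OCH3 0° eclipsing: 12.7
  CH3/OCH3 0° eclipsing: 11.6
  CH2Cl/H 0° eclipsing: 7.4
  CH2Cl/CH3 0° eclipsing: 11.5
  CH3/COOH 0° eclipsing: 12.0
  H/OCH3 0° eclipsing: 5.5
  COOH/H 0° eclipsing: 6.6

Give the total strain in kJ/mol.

This conformer is eclipsed. CH2Cl at 0° is eclipsed with CH3 at 0° (11.5); OCH3 at 120° is eclipsed with Et at 120° (12.7); COOH at 240° is eclipsed with H at 240° (6.6). Total 30.8 kJ/mol.

30.8 kJ/mol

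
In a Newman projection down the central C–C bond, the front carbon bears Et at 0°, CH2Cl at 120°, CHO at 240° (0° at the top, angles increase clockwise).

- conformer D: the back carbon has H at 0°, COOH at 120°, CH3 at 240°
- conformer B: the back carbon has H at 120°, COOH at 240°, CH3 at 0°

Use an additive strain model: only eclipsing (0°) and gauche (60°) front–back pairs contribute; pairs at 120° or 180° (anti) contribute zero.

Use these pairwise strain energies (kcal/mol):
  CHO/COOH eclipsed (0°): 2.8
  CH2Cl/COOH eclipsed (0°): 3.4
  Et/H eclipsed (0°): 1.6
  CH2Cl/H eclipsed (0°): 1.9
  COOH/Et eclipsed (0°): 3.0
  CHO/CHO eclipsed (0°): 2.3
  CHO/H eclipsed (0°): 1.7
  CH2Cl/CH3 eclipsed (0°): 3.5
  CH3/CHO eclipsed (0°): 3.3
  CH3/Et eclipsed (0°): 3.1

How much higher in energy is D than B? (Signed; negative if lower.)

+0.5 kcal/mol

D (eclipsed): Et–H eclipsed, CH2Cl–COOH eclipsed, CHO–CH3 eclipsed; 1.6 + 3.4 + 3.3 = 8.3 kcal/mol.
B (eclipsed): Et–CH3 eclipsed, CH2Cl–H eclipsed, CHO–COOH eclipsed; 3.1 + 1.9 + 2.8 = 7.8 kcal/mol.
E(D) − E(B) = 8.3 − 7.8 = +0.5 kcal/mol.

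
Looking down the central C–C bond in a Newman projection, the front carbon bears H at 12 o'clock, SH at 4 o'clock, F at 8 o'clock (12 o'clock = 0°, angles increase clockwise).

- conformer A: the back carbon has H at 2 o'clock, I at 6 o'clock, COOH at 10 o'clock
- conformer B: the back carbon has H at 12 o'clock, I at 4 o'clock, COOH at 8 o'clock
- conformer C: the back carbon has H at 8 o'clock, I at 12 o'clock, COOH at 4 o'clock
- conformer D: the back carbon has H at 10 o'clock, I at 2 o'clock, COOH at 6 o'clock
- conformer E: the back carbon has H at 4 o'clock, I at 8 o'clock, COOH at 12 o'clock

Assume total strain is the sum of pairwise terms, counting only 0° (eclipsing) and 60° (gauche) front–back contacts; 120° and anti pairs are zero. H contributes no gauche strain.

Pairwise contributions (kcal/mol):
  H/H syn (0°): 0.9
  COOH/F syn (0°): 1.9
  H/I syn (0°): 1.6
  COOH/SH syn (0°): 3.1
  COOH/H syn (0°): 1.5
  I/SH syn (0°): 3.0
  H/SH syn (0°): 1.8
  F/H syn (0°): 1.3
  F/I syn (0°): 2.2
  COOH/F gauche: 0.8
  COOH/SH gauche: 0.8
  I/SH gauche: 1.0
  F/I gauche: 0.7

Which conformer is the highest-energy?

A (staggered): SH(120°)/I(180°) gauche 1.0; F(240°)/I(180°) gauche 0.7; F(240°)/COOH(300°) gauche 0.8 → 2.5 kcal/mol.
B (eclipsed): H(0°)/H(0°) eclipsed 0.9; SH(120°)/I(120°) eclipsed 3.0; F(240°)/COOH(240°) eclipsed 1.9 → 5.8 kcal/mol.
C (eclipsed): H(0°)/I(0°) eclipsed 1.6; SH(120°)/COOH(120°) eclipsed 3.1; F(240°)/H(240°) eclipsed 1.3 → 6.0 kcal/mol.
D (staggered): SH(120°)/I(60°) gauche 1.0; SH(120°)/COOH(180°) gauche 0.8; F(240°)/COOH(180°) gauche 0.8 → 2.6 kcal/mol.
E (eclipsed): H(0°)/COOH(0°) eclipsed 1.5; SH(120°)/H(120°) eclipsed 1.8; F(240°)/I(240°) eclipsed 2.2 → 5.5 kcal/mol.
C has the highest total (6.0 kcal/mol).

C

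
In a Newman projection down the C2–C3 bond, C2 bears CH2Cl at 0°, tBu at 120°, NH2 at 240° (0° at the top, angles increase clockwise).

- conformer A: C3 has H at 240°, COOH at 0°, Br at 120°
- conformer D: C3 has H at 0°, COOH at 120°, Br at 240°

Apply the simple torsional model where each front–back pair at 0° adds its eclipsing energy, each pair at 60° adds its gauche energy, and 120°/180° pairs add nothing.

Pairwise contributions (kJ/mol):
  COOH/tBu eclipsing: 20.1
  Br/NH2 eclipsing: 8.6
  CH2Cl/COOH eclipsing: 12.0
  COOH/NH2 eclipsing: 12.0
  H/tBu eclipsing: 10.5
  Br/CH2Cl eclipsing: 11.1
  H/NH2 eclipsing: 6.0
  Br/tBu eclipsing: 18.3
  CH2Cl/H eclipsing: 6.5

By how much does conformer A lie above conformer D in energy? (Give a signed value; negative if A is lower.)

A (eclipsed): CH2Cl(0°)/COOH(0°) eclipsed 12.0; tBu(120°)/Br(120°) eclipsed 18.3; NH2(240°)/H(240°) eclipsed 6.0 → 36.3 kJ/mol.
D (eclipsed): CH2Cl(0°)/H(0°) eclipsed 6.5; tBu(120°)/COOH(120°) eclipsed 20.1; NH2(240°)/Br(240°) eclipsed 8.6 → 35.2 kJ/mol.
E(A) − E(D) = 36.3 − 35.2 = +1.1 kJ/mol.

+1.1 kJ/mol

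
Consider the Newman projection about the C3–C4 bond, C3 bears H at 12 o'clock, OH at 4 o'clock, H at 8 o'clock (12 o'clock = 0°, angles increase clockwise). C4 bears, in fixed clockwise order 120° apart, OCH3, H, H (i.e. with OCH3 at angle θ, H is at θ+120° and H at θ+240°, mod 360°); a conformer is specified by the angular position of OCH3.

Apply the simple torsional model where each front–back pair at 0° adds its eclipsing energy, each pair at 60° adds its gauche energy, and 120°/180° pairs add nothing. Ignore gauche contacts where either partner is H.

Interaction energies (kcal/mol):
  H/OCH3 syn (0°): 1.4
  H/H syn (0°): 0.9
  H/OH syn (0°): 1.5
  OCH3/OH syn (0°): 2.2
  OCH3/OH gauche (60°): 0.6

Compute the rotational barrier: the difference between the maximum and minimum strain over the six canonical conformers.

OCH3 at 0° (eclipsed): H–OCH3 eclipsed, OH–H eclipsed, H–H eclipsed; 1.4 + 1.5 + 0.9 = 3.8 kcal/mol.
OCH3 at 60° (staggered): OH–OCH3 gauche; 0.6 = 0.6 kcal/mol.
OCH3 at 120° (eclipsed): H–H eclipsed, OH–OCH3 eclipsed, H–H eclipsed; 0.9 + 2.2 + 0.9 = 4.0 kcal/mol.
OCH3 at 180° (staggered): OH–OCH3 gauche; 0.6 = 0.6 kcal/mol.
OCH3 at 240° (eclipsed): H–H eclipsed, OH–H eclipsed, H–OCH3 eclipsed; 0.9 + 1.5 + 1.4 = 3.8 kcal/mol.
OCH3 at 300° (staggered): no non-H gauche contacts → 0.0 kcal/mol.
Max at 120° (4.0 kcal/mol), min at 300° (0.0 kcal/mol); barrier = 4.0 kcal/mol.

4.0 kcal/mol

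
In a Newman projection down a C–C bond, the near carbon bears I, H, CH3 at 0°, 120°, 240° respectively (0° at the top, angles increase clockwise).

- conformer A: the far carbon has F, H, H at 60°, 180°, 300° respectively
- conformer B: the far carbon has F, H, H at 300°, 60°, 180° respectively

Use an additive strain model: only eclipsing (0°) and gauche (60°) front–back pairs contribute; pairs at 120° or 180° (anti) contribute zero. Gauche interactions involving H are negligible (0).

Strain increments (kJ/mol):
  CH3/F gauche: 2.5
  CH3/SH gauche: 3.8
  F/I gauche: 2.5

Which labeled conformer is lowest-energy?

A

A is staggered. I at 0° is gauche with F at 60° (2.5). Total 2.5 kJ/mol.
B is staggered. I at 0° is gauche with F at 300° (2.5); CH3 at 240° is gauche with F at 300° (2.5). Total 5.0 kJ/mol.
A has the lowest total (2.5 kJ/mol).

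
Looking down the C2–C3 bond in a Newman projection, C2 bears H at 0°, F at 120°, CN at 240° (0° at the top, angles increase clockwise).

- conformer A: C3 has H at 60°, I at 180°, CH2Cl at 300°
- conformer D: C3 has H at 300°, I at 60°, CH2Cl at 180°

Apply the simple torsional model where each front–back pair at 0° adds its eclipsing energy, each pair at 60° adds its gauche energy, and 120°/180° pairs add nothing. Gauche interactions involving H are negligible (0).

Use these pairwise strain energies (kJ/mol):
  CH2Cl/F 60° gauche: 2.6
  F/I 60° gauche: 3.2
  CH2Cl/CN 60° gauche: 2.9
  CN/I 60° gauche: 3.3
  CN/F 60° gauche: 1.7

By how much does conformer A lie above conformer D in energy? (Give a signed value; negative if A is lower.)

+0.7 kJ/mol

A (staggered): F–I gauche, CN–I gauche, CN–CH2Cl gauche; 3.2 + 3.3 + 2.9 = 9.4 kJ/mol.
D (staggered): F–I gauche, F–CH2Cl gauche, CN–CH2Cl gauche; 3.2 + 2.6 + 2.9 = 8.7 kJ/mol.
E(A) − E(D) = 9.4 − 8.7 = +0.7 kJ/mol.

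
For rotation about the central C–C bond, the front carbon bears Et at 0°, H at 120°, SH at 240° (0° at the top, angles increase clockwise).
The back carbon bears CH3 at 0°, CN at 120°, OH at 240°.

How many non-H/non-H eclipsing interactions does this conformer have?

Non-H eclipsing pairs: Et(0°)/CH3(0°); SH(240°)/OH(240°) — 2 interactions.

2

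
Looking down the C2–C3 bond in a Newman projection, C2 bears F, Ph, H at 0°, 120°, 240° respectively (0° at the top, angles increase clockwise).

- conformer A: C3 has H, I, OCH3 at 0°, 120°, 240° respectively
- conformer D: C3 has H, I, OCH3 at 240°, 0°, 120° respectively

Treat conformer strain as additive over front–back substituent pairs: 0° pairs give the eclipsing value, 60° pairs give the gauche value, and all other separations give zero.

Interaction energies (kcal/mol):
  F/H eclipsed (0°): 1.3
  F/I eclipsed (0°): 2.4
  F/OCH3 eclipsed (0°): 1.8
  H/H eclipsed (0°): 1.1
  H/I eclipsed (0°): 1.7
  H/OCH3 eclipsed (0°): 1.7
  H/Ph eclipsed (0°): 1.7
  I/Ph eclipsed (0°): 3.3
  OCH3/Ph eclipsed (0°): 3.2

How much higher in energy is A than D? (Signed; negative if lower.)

A (eclipsed): F–H eclipsed, Ph–I eclipsed, H–OCH3 eclipsed; 1.3 + 3.3 + 1.7 = 6.3 kcal/mol.
D (eclipsed): F–I eclipsed, Ph–OCH3 eclipsed, H–H eclipsed; 2.4 + 3.2 + 1.1 = 6.7 kcal/mol.
E(A) − E(D) = 6.3 − 6.7 = -0.4 kcal/mol.

-0.4 kcal/mol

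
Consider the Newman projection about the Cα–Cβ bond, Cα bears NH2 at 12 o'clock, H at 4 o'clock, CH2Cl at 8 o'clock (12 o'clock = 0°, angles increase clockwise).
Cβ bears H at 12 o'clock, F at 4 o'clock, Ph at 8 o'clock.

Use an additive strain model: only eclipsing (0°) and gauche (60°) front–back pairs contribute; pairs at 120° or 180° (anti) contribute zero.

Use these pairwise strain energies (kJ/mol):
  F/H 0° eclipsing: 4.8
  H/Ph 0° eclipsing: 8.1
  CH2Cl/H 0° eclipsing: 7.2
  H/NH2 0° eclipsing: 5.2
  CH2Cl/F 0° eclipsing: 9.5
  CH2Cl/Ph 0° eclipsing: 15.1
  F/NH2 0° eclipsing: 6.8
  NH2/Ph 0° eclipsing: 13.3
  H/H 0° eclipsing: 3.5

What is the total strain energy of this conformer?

25.1 kJ/mol

This conformer is eclipsed. NH2 at 0° is eclipsed with H at 0° (5.2); H at 120° is eclipsed with F at 120° (4.8); CH2Cl at 240° is eclipsed with Ph at 240° (15.1). Total 25.1 kJ/mol.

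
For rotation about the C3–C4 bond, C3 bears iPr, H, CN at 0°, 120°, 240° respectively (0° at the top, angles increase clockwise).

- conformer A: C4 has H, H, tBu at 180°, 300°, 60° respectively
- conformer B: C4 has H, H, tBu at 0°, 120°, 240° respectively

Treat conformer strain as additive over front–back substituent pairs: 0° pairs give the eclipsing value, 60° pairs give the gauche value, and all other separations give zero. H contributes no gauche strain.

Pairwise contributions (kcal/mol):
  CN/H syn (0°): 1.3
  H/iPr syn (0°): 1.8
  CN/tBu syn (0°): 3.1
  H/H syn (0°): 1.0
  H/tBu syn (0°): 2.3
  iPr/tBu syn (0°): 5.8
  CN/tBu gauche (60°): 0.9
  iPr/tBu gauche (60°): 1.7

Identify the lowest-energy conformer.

A

A (staggered): iPr(0°)/tBu(60°) gauche 1.7 → 1.7 kcal/mol.
B (eclipsed): iPr(0°)/H(0°) eclipsed 1.8; H(120°)/H(120°) eclipsed 1.0; CN(240°)/tBu(240°) eclipsed 3.1 → 5.9 kcal/mol.
A has the lowest total (1.7 kcal/mol).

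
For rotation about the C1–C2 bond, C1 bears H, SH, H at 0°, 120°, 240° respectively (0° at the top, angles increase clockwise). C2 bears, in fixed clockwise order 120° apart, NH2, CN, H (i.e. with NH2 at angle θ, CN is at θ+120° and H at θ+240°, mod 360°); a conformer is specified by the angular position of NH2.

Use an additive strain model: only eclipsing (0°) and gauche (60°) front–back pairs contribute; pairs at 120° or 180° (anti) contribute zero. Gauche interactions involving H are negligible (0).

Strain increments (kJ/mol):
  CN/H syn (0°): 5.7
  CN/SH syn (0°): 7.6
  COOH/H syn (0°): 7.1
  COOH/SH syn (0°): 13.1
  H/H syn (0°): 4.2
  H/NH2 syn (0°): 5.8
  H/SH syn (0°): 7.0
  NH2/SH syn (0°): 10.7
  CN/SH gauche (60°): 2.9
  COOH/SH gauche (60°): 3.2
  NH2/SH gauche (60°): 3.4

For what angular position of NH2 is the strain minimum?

300°

NH2 at 0° (eclipsed): H(0°)/NH2(0°) eclipsed 5.8; SH(120°)/CN(120°) eclipsed 7.6; H(240°)/H(240°) eclipsed 4.2 → 17.6 kJ/mol.
NH2 at 60° (staggered): SH(120°)/NH2(60°) gauche 3.4; SH(120°)/CN(180°) gauche 2.9 → 6.3 kJ/mol.
NH2 at 120° (eclipsed): H(0°)/H(0°) eclipsed 4.2; SH(120°)/NH2(120°) eclipsed 10.7; H(240°)/CN(240°) eclipsed 5.7 → 20.6 kJ/mol.
NH2 at 180° (staggered): SH(120°)/NH2(180°) gauche 3.4 → 3.4 kJ/mol.
NH2 at 240° (eclipsed): H(0°)/CN(0°) eclipsed 5.7; SH(120°)/H(120°) eclipsed 7.0; H(240°)/NH2(240°) eclipsed 5.8 → 18.5 kJ/mol.
NH2 at 300° (staggered): SH(120°)/CN(60°) gauche 2.9 → 2.9 kJ/mol.
The minimum (2.9 kJ/mol) occurs with NH2 at 300°.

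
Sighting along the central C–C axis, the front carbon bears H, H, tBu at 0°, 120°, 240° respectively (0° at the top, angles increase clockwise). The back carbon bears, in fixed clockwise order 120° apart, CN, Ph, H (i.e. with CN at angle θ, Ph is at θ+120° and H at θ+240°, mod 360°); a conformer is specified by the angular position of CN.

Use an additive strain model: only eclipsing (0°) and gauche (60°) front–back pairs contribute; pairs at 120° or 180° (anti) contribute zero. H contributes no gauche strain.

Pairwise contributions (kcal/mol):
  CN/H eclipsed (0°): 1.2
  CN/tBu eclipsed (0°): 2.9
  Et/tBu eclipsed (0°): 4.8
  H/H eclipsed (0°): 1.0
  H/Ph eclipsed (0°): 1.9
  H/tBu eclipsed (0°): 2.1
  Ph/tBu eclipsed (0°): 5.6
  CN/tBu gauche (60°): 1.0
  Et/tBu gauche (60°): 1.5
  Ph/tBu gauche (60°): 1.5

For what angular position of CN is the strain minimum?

CN at 0° is eclipsed. H at 0° is eclipsed with CN at 0° (1.2); H at 120° is eclipsed with Ph at 120° (1.9); tBu at 240° is eclipsed with H at 240° (2.1). Total 5.2 kcal/mol.
CN at 60° is staggered. tBu at 240° is gauche with Ph at 180° (1.5). Total 1.5 kcal/mol.
CN at 120° is eclipsed. H at 0° is eclipsed with H at 0° (1.0); H at 120° is eclipsed with CN at 120° (1.2); tBu at 240° is eclipsed with Ph at 240° (5.6). Total 7.8 kcal/mol.
CN at 180° is staggered. tBu at 240° is gauche with CN at 180° (1.0); tBu at 240° is gauche with Ph at 300° (1.5). Total 2.5 kcal/mol.
CN at 240° is eclipsed. H at 0° is eclipsed with Ph at 0° (1.9); H at 120° is eclipsed with H at 120° (1.0); tBu at 240° is eclipsed with CN at 240° (2.9). Total 5.8 kcal/mol.
CN at 300° is staggered. tBu at 240° is gauche with CN at 300° (1.0). Total 1.0 kcal/mol.
The minimum (1.0 kcal/mol) occurs with CN at 300°.

300°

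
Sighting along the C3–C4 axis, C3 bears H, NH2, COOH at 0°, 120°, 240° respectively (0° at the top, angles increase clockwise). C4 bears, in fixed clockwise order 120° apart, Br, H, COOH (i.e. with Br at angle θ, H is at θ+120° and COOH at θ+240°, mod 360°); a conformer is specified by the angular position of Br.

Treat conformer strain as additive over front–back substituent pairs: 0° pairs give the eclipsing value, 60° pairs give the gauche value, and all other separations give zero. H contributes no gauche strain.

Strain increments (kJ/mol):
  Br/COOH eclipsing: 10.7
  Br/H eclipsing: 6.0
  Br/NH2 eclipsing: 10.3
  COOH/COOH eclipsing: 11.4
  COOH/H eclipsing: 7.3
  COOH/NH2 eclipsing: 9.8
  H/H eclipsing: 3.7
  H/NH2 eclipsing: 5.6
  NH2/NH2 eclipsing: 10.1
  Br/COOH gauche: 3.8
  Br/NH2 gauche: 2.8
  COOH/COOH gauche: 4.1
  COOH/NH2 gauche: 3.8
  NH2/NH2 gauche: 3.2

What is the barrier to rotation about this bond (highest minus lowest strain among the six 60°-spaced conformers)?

Br at 0° (eclipsed): H(0°)/Br(0°) eclipsed 6.0; NH2(120°)/H(120°) eclipsed 5.6; COOH(240°)/COOH(240°) eclipsed 11.4 → 23.0 kJ/mol.
Br at 60° (staggered): NH2(120°)/Br(60°) gauche 2.8; COOH(240°)/COOH(300°) gauche 4.1 → 6.9 kJ/mol.
Br at 120° (eclipsed): H(0°)/COOH(0°) eclipsed 7.3; NH2(120°)/Br(120°) eclipsed 10.3; COOH(240°)/H(240°) eclipsed 7.3 → 24.9 kJ/mol.
Br at 180° (staggered): NH2(120°)/Br(180°) gauche 2.8; NH2(120°)/COOH(60°) gauche 3.8; COOH(240°)/Br(180°) gauche 3.8 → 10.4 kJ/mol.
Br at 240° (eclipsed): H(0°)/H(0°) eclipsed 3.7; NH2(120°)/COOH(120°) eclipsed 9.8; COOH(240°)/Br(240°) eclipsed 10.7 → 24.2 kJ/mol.
Br at 300° (staggered): NH2(120°)/COOH(180°) gauche 3.8; COOH(240°)/Br(300°) gauche 3.8; COOH(240°)/COOH(180°) gauche 4.1 → 11.7 kJ/mol.
Max at 120° (24.9 kJ/mol), min at 60° (6.9 kJ/mol); barrier = 18.0 kJ/mol.

18.0 kJ/mol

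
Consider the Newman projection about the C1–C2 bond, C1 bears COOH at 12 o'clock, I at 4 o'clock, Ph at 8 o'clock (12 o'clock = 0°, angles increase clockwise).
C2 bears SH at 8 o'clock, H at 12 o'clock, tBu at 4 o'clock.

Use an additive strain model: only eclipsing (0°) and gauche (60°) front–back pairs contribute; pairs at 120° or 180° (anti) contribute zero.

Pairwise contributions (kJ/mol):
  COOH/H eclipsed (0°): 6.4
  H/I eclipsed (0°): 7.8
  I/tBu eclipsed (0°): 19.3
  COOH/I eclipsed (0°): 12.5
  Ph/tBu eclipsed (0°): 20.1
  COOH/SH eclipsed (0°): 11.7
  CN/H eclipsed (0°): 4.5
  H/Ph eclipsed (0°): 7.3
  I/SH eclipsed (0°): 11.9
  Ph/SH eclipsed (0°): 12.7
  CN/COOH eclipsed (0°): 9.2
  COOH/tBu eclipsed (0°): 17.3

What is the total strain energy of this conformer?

38.4 kJ/mol

This conformer (eclipsed): COOH(0°)/H(0°) eclipsed 6.4; I(120°)/tBu(120°) eclipsed 19.3; Ph(240°)/SH(240°) eclipsed 12.7 → 38.4 kJ/mol.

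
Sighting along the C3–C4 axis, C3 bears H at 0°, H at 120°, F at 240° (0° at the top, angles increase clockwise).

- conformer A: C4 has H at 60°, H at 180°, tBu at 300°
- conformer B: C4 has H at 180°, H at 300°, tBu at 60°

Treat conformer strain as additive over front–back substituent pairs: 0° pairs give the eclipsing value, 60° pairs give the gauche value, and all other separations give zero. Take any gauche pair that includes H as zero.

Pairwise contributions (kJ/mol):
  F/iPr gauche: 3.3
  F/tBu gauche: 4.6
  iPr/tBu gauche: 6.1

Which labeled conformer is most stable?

A (staggered): F(240°)/tBu(300°) gauche 4.6 → 4.6 kJ/mol.
B (staggered): no non-H gauche contacts → 0.0 kJ/mol.
B has the lowest total (0.0 kJ/mol).

B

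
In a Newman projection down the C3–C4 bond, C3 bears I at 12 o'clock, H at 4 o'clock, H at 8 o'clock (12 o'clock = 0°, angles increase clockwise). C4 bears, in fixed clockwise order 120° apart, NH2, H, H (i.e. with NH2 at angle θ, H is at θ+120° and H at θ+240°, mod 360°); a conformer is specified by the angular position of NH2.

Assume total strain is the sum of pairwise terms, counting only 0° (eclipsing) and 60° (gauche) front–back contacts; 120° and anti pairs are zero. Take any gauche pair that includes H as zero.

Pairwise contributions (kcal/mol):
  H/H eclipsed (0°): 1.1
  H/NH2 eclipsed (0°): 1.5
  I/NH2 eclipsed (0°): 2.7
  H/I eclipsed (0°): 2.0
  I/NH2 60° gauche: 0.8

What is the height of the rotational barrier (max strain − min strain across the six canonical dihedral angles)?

NH2 at 0° is eclipsed. I at 0° is eclipsed with NH2 at 0° (2.7); H at 120° is eclipsed with H at 120° (1.1); H at 240° is eclipsed with H at 240° (1.1). Total 4.9 kcal/mol.
NH2 at 60° is staggered. I at 0° is gauche with NH2 at 60° (0.8). Total 0.8 kcal/mol.
NH2 at 120° is eclipsed. I at 0° is eclipsed with H at 0° (2.0); H at 120° is eclipsed with NH2 at 120° (1.5); H at 240° is eclipsed with H at 240° (1.1). Total 4.6 kcal/mol.
NH2 at 180° (staggered): no non-H gauche contacts → 0.0 kcal/mol.
NH2 at 240° is eclipsed. I at 0° is eclipsed with H at 0° (2.0); H at 120° is eclipsed with H at 120° (1.1); H at 240° is eclipsed with NH2 at 240° (1.5). Total 4.6 kcal/mol.
NH2 at 300° is staggered. I at 0° is gauche with NH2 at 300° (0.8). Total 0.8 kcal/mol.
Max at 0° (4.9 kcal/mol), min at 180° (0.0 kcal/mol); barrier = 4.9 kcal/mol.

4.9 kcal/mol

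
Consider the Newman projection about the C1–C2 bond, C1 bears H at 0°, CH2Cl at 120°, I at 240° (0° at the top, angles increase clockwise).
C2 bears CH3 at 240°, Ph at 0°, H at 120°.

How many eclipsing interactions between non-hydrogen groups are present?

1

Non-H eclipsing pairs: I(240°)/CH3(240°) — 1 interaction.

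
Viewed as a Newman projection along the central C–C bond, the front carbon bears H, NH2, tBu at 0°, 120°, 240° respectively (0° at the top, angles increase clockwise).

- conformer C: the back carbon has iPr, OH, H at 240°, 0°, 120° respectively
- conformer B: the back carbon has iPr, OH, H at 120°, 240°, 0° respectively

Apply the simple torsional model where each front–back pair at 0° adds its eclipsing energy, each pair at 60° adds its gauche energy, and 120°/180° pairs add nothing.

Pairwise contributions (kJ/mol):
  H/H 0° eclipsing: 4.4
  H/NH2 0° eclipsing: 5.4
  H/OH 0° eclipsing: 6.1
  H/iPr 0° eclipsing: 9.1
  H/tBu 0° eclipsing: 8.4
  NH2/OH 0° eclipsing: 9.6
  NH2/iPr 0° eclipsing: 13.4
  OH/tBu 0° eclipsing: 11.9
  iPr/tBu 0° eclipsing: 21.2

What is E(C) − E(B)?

+3.0 kJ/mol

C (eclipsed): H(0°)/OH(0°) eclipsed 6.1; NH2(120°)/H(120°) eclipsed 5.4; tBu(240°)/iPr(240°) eclipsed 21.2 → 32.7 kJ/mol.
B (eclipsed): H(0°)/H(0°) eclipsed 4.4; NH2(120°)/iPr(120°) eclipsed 13.4; tBu(240°)/OH(240°) eclipsed 11.9 → 29.7 kJ/mol.
E(C) − E(B) = 32.7 − 29.7 = +3.0 kJ/mol.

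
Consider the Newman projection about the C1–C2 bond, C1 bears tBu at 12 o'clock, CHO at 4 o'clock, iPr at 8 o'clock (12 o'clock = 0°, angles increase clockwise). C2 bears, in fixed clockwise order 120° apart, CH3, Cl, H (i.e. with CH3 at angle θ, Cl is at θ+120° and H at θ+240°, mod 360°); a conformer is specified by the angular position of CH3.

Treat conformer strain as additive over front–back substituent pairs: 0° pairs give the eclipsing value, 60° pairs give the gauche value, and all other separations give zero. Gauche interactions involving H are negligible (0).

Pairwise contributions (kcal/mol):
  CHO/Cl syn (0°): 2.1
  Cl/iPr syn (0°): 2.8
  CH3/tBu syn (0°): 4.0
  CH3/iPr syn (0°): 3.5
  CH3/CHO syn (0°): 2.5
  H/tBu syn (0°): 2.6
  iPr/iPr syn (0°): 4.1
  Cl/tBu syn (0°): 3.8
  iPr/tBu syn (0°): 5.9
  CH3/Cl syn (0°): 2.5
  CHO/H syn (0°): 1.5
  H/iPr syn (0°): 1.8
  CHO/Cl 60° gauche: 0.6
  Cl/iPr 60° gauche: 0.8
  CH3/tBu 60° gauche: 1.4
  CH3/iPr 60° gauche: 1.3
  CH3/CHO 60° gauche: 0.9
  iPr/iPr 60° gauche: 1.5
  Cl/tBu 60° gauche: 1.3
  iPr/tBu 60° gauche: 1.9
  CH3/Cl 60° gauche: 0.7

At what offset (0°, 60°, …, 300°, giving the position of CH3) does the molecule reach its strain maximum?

240°

CH3 at 0° (eclipsed): tBu–CH3 eclipsed, CHO–Cl eclipsed, iPr–H eclipsed; 4.0 + 2.1 + 1.8 = 7.9 kcal/mol.
CH3 at 60° (staggered): tBu–CH3 gauche, CHO–CH3 gauche, CHO–Cl gauche, iPr–Cl gauche; 1.4 + 0.9 + 0.6 + 0.8 = 3.7 kcal/mol.
CH3 at 120° (eclipsed): tBu–H eclipsed, CHO–CH3 eclipsed, iPr–Cl eclipsed; 2.6 + 2.5 + 2.8 = 7.9 kcal/mol.
CH3 at 180° (staggered): tBu–Cl gauche, CHO–CH3 gauche, iPr–CH3 gauche, iPr–Cl gauche; 1.3 + 0.9 + 1.3 + 0.8 = 4.3 kcal/mol.
CH3 at 240° (eclipsed): tBu–Cl eclipsed, CHO–H eclipsed, iPr–CH3 eclipsed; 3.8 + 1.5 + 3.5 = 8.8 kcal/mol.
CH3 at 300° (staggered): tBu–CH3 gauche, tBu–Cl gauche, CHO–Cl gauche, iPr–CH3 gauche; 1.4 + 1.3 + 0.6 + 1.3 = 4.6 kcal/mol.
The maximum (8.8 kcal/mol) occurs with CH3 at 240°.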